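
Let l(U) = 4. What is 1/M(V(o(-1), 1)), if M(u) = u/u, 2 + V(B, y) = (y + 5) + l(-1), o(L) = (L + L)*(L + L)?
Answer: 1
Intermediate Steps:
o(L) = 4*L² (o(L) = (2*L)*(2*L) = 4*L²)
V(B, y) = 7 + y (V(B, y) = -2 + ((y + 5) + 4) = -2 + ((5 + y) + 4) = -2 + (9 + y) = 7 + y)
M(u) = 1
1/M(V(o(-1), 1)) = 1/1 = 1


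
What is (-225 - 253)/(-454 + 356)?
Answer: 239/49 ≈ 4.8775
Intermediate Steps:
(-225 - 253)/(-454 + 356) = -478/(-98) = -478*(-1/98) = 239/49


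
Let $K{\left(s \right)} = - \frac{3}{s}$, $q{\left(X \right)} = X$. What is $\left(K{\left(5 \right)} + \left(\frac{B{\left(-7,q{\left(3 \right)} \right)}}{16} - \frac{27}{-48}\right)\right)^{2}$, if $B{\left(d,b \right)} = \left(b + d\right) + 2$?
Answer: $\frac{169}{6400} \approx 0.026406$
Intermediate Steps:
$B{\left(d,b \right)} = 2 + b + d$
$\left(K{\left(5 \right)} + \left(\frac{B{\left(-7,q{\left(3 \right)} \right)}}{16} - \frac{27}{-48}\right)\right)^{2} = \left(- \frac{3}{5} + \left(\frac{2 + 3 - 7}{16} - \frac{27}{-48}\right)\right)^{2} = \left(\left(-3\right) \frac{1}{5} - - \frac{7}{16}\right)^{2} = \left(- \frac{3}{5} + \left(- \frac{1}{8} + \frac{9}{16}\right)\right)^{2} = \left(- \frac{3}{5} + \frac{7}{16}\right)^{2} = \left(- \frac{13}{80}\right)^{2} = \frac{169}{6400}$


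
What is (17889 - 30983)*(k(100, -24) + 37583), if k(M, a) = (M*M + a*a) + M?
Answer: -631903346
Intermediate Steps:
k(M, a) = M + M**2 + a**2 (k(M, a) = (M**2 + a**2) + M = M + M**2 + a**2)
(17889 - 30983)*(k(100, -24) + 37583) = (17889 - 30983)*((100 + 100**2 + (-24)**2) + 37583) = -13094*((100 + 10000 + 576) + 37583) = -13094*(10676 + 37583) = -13094*48259 = -631903346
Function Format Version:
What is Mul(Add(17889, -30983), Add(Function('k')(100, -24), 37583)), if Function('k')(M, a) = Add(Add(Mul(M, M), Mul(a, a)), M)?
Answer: -631903346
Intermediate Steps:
Function('k')(M, a) = Add(M, Pow(M, 2), Pow(a, 2)) (Function('k')(M, a) = Add(Add(Pow(M, 2), Pow(a, 2)), M) = Add(M, Pow(M, 2), Pow(a, 2)))
Mul(Add(17889, -30983), Add(Function('k')(100, -24), 37583)) = Mul(Add(17889, -30983), Add(Add(100, Pow(100, 2), Pow(-24, 2)), 37583)) = Mul(-13094, Add(Add(100, 10000, 576), 37583)) = Mul(-13094, Add(10676, 37583)) = Mul(-13094, 48259) = -631903346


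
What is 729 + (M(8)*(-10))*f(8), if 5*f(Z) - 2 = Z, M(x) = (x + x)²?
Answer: -4391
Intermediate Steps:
M(x) = 4*x² (M(x) = (2*x)² = 4*x²)
f(Z) = ⅖ + Z/5
729 + (M(8)*(-10))*f(8) = 729 + ((4*8²)*(-10))*(⅖ + (⅕)*8) = 729 + ((4*64)*(-10))*(⅖ + 8/5) = 729 + (256*(-10))*2 = 729 - 2560*2 = 729 - 5120 = -4391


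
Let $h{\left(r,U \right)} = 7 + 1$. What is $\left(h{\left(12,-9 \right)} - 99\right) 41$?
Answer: $-3731$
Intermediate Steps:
$h{\left(r,U \right)} = 8$
$\left(h{\left(12,-9 \right)} - 99\right) 41 = \left(8 - 99\right) 41 = \left(-91\right) 41 = -3731$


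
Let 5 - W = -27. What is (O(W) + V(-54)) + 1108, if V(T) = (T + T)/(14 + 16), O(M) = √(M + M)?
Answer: 5562/5 ≈ 1112.4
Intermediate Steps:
W = 32 (W = 5 - 1*(-27) = 5 + 27 = 32)
O(M) = √2*√M (O(M) = √(2*M) = √2*√M)
V(T) = T/15 (V(T) = (2*T)/30 = (2*T)*(1/30) = T/15)
(O(W) + V(-54)) + 1108 = (√2*√32 + (1/15)*(-54)) + 1108 = (√2*(4*√2) - 18/5) + 1108 = (8 - 18/5) + 1108 = 22/5 + 1108 = 5562/5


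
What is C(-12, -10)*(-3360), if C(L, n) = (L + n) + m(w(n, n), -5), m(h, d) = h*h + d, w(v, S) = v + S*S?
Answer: -27125280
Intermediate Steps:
w(v, S) = v + S²
m(h, d) = d + h² (m(h, d) = h² + d = d + h²)
C(L, n) = -5 + L + n + (n + n²)² (C(L, n) = (L + n) + (-5 + (n + n²)²) = -5 + L + n + (n + n²)²)
C(-12, -10)*(-3360) = (-5 - 12 - 10 + (-10)²*(1 - 10)²)*(-3360) = (-5 - 12 - 10 + 100*(-9)²)*(-3360) = (-5 - 12 - 10 + 100*81)*(-3360) = (-5 - 12 - 10 + 8100)*(-3360) = 8073*(-3360) = -27125280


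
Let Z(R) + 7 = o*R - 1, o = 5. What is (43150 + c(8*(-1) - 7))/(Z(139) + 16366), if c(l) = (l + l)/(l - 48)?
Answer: 906160/358113 ≈ 2.5304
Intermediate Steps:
Z(R) = -8 + 5*R (Z(R) = -7 + (5*R - 1) = -7 + (-1 + 5*R) = -8 + 5*R)
c(l) = 2*l/(-48 + l) (c(l) = (2*l)/(-48 + l) = 2*l/(-48 + l))
(43150 + c(8*(-1) - 7))/(Z(139) + 16366) = (43150 + 2*(8*(-1) - 7)/(-48 + (8*(-1) - 7)))/((-8 + 5*139) + 16366) = (43150 + 2*(-8 - 7)/(-48 + (-8 - 7)))/((-8 + 695) + 16366) = (43150 + 2*(-15)/(-48 - 15))/(687 + 16366) = (43150 + 2*(-15)/(-63))/17053 = (43150 + 2*(-15)*(-1/63))*(1/17053) = (43150 + 10/21)*(1/17053) = (906160/21)*(1/17053) = 906160/358113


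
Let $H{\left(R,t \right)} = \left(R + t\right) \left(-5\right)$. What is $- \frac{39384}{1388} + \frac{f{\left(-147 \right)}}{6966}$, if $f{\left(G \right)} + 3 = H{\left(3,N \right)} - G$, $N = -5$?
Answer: $- \frac{34266899}{1208601} \approx -28.353$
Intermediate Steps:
$H{\left(R,t \right)} = - 5 R - 5 t$
$f{\left(G \right)} = 7 - G$ ($f{\left(G \right)} = -3 - \left(-10 + G\right) = 7 - G$)
$- \frac{39384}{1388} + \frac{f{\left(-147 \right)}}{6966} = - \frac{39384}{1388} + \frac{7 - -147}{6966} = \left(-39384\right) \frac{1}{1388} + \left(7 + 147\right) \frac{1}{6966} = - \frac{9846}{347} + 154 \cdot \frac{1}{6966} = - \frac{9846}{347} + \frac{77}{3483} = - \frac{34266899}{1208601}$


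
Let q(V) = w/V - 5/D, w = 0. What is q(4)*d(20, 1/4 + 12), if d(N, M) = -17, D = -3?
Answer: -85/3 ≈ -28.333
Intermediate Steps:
q(V) = 5/3 (q(V) = 0/V - 5/(-3) = 0 - 5*(-⅓) = 0 + 5/3 = 5/3)
q(4)*d(20, 1/4 + 12) = (5/3)*(-17) = -85/3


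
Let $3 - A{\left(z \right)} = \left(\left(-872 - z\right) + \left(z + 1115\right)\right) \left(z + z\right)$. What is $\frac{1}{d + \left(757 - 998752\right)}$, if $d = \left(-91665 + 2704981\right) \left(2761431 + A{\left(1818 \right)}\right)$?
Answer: $\frac{1}{4907508531981} \approx 2.0377 \cdot 10^{-13}$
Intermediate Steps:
$A{\left(z \right)} = 3 - 486 z$ ($A{\left(z \right)} = 3 - \left(\left(-872 - z\right) + \left(z + 1115\right)\right) \left(z + z\right) = 3 - \left(\left(-872 - z\right) + \left(1115 + z\right)\right) 2 z = 3 - 243 \cdot 2 z = 3 - 486 z$)
$d = 4907509529976$ ($d = \left(-91665 + 2704981\right) \left(2761431 + \left(3 - 883548\right)\right) = 2613316 \left(2761431 + \left(3 - 883548\right)\right) = 2613316 \left(2761431 - 883545\right) = 2613316 \cdot 1877886 = 4907509529976$)
$\frac{1}{d + \left(757 - 998752\right)} = \frac{1}{4907509529976 + \left(757 - 998752\right)} = \frac{1}{4907509529976 - 997995} = \frac{1}{4907508531981}$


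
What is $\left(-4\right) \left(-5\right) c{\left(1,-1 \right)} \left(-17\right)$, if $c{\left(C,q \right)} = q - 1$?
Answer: $680$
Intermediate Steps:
$c{\left(C,q \right)} = -1 + q$ ($c{\left(C,q \right)} = q - 1 = -1 + q$)
$\left(-4\right) \left(-5\right) c{\left(1,-1 \right)} \left(-17\right) = \left(-4\right) \left(-5\right) \left(-1 - 1\right) \left(-17\right) = 20 \left(-2\right) \left(-17\right) = \left(-40\right) \left(-17\right) = 680$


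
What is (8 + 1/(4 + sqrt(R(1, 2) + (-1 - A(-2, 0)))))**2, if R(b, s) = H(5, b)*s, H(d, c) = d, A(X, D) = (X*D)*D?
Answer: 3249/49 ≈ 66.306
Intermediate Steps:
A(X, D) = X*D**2 (A(X, D) = (D*X)*D = X*D**2)
R(b, s) = 5*s
(8 + 1/(4 + sqrt(R(1, 2) + (-1 - A(-2, 0)))))**2 = (8 + 1/(4 + sqrt(5*2 + (-1 - (-2)*0**2))))**2 = (8 + 1/(4 + sqrt(10 + (-1 - (-2)*0))))**2 = (8 + 1/(4 + sqrt(10 + (-1 - 1*0))))**2 = (8 + 1/(4 + sqrt(10 + (-1 + 0))))**2 = (8 + 1/(4 + sqrt(10 - 1)))**2 = (8 + 1/(4 + sqrt(9)))**2 = (8 + 1/(4 + 3))**2 = (8 + 1/7)**2 = (57/7)**2 = 3249/49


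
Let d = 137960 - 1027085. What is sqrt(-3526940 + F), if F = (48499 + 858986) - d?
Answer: I*sqrt(1730330) ≈ 1315.4*I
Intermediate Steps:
d = -889125
F = 1796610 (F = (48499 + 858986) - 1*(-889125) = 907485 + 889125 = 1796610)
sqrt(-3526940 + F) = sqrt(-3526940 + 1796610) = sqrt(-1730330) = I*sqrt(1730330)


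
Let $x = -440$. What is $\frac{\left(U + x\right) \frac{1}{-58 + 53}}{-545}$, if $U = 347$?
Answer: $- \frac{93}{2725} \approx -0.034128$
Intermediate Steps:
$\frac{\left(U + x\right) \frac{1}{-58 + 53}}{-545} = \frac{\left(347 - 440\right) \frac{1}{-58 + 53}}{-545} = - \frac{93}{-5} \left(- \frac{1}{545}\right) = \left(-93\right) \left(- \frac{1}{5}\right) \left(- \frac{1}{545}\right) = \frac{93}{5} \left(- \frac{1}{545}\right) = - \frac{93}{2725}$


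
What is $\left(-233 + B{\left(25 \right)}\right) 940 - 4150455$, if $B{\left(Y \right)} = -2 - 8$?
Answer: $-4378875$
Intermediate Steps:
$B{\left(Y \right)} = -10$
$\left(-233 + B{\left(25 \right)}\right) 940 - 4150455 = \left(-233 - 10\right) 940 - 4150455 = \left(-243\right) 940 - 4150455 = -228420 - 4150455 = -4378875$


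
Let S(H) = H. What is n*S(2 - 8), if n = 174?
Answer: -1044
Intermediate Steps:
n*S(2 - 8) = 174*(2 - 8) = 174*(-6) = -1044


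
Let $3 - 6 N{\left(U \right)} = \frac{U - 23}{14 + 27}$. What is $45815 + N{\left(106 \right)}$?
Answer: $\frac{5635265}{123} \approx 45815.0$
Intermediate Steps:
$N{\left(U \right)} = \frac{73}{123} - \frac{U}{246}$ ($N{\left(U \right)} = \frac{1}{2} - \frac{\left(U - 23\right) \frac{1}{14 + 27}}{6} = \frac{1}{2} - \frac{\left(-23 + U\right) \frac{1}{41}}{6} = \frac{1}{2} - \frac{- \frac{23}{41} + \frac{U}{41}}{6} = \frac{1}{2} - \left(- \frac{23}{246} + \frac{U}{246}\right) = \frac{73}{123} - \frac{U}{246}$)
$45815 + N{\left(106 \right)} = 45815 + \left(\frac{73}{123} - \frac{53}{123}\right) = 45815 + \frac{20}{123} = \frac{5635265}{123}$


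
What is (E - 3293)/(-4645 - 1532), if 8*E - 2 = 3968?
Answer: 3729/8236 ≈ 0.45277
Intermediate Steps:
E = 1985/4 (E = ¼ + (⅛)*3968 = ¼ + 496 = 1985/4 ≈ 496.25)
(E - 3293)/(-4645 - 1532) = (1985/4 - 3293)/(-4645 - 1532) = -11187/4/(-6177) = -11187/4*(-1/6177) = 3729/8236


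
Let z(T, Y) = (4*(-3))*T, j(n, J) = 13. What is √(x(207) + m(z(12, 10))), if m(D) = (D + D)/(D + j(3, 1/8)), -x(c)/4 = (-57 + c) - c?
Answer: 2*√987609/131 ≈ 15.172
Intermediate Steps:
z(T, Y) = -12*T
x(c) = 228 (x(c) = -4*((-57 + c) - c) = -4*(-57) = 228)
m(D) = 2*D/(13 + D) (m(D) = (D + D)/(D + 13) = (2*D)/(13 + D) = 2*D/(13 + D))
√(x(207) + m(z(12, 10))) = √(228 + 2*(-12*12)/(13 - 12*12)) = √(228 + 2*(-144)/(13 - 144)) = √(228 + 2*(-144)/(-131)) = √(228 + 2*(-144)*(-1/131)) = √(228 + 288/131) = √(30156/131) = 2*√987609/131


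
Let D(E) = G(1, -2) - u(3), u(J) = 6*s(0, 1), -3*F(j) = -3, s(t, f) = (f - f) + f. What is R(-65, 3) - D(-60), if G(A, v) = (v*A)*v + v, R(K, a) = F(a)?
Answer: 5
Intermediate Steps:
s(t, f) = f (s(t, f) = 0 + f = f)
F(j) = 1 (F(j) = -1/3*(-3) = 1)
R(K, a) = 1
u(J) = 6 (u(J) = 6*1 = 6)
G(A, v) = v + A*v**2 (G(A, v) = (A*v)*v + v = A*v**2 + v = v + A*v**2)
D(E) = -4 (D(E) = -2*(1 + 1*(-2)) - 1*6 = -2*(1 - 2) - 6 = -2*(-1) - 6 = 2 - 6 = -4)
R(-65, 3) - D(-60) = 1 - 1*(-4) = 1 + 4 = 5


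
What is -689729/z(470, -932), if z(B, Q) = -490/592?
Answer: 204159784/245 ≈ 8.3331e+5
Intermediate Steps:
z(B, Q) = -245/296 (z(B, Q) = -490*1/592 = -245/296)
-689729/z(470, -932) = -689729/(-245/296) = -689729*(-296/245) = 204159784/245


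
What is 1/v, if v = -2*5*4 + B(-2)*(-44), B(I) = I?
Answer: 1/48 ≈ 0.020833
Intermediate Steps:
v = 48 (v = -2*5*4 - 2*(-44) = -10*4 + 88 = -40 + 88 = 48)
1/v = 1/48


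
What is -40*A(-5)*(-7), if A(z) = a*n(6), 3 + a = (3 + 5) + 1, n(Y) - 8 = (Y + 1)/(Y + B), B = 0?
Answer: 15400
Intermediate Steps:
n(Y) = 8 + (1 + Y)/Y (n(Y) = 8 + (Y + 1)/(Y + 0) = 8 + (1 + Y)/Y)
a = 6 (a = -3 + ((3 + 5) + 1) = -3 + (8 + 1) = -3 + 9 = 6)
A(z) = 55 (A(z) = 6*(9 + 1/6) = 6*(9 + ⅙) = 6*(55/6) = 55)
-40*A(-5)*(-7) = -40*55*(-7) = -2200*(-7) = 15400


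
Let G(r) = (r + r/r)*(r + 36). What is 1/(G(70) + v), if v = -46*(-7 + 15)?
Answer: 1/7158 ≈ 0.00013970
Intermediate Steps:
G(r) = (1 + r)*(36 + r) (G(r) = (r + 1)*(36 + r) = (1 + r)*(36 + r))
v = -368 (v = -46*8 = -368)
1/(G(70) + v) = 1/((36 + 70² + 37*70) - 368) = 1/((36 + 4900 + 2590) - 368) = 1/(7526 - 368) = 1/7158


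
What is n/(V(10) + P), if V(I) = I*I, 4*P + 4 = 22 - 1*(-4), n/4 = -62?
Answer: -496/211 ≈ -2.3507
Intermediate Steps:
n = -248 (n = 4*(-62) = -248)
P = 11/2 (P = -1 + (22 - 1*(-4))/4 = -1 + (22 + 4)/4 = -1 + (¼)*26 = -1 + 13/2 = 11/2 ≈ 5.5000)
V(I) = I²
n/(V(10) + P) = -248/(10² + 11/2) = -248/(100 + 11/2) = -248/(211/2) = (2/211)*(-248) = -496/211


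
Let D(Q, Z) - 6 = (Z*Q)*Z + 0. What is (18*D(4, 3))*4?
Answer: 3024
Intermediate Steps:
D(Q, Z) = 6 + Q*Z² (D(Q, Z) = 6 + ((Z*Q)*Z + 0) = 6 + ((Q*Z)*Z + 0) = 6 + (Q*Z² + 0) = 6 + Q*Z²)
(18*D(4, 3))*4 = (18*(6 + 4*3²))*4 = (18*(6 + 4*9))*4 = (18*(6 + 36))*4 = (18*42)*4 = 756*4 = 3024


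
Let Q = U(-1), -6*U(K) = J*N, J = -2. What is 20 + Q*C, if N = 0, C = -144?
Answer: 20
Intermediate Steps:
U(K) = 0 (U(K) = -(-1)*0/3 = -1/6*0 = 0)
Q = 0
20 + Q*C = 20 + 0*(-144) = 20 + 0 = 20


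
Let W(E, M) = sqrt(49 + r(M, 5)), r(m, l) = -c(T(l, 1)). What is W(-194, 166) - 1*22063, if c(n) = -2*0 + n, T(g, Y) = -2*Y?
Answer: -22063 + sqrt(51) ≈ -22056.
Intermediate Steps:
c(n) = n (c(n) = 0 + n = n)
r(m, l) = 2 (r(m, l) = -(-2) = -1*(-2) = 2)
W(E, M) = sqrt(51) (W(E, M) = sqrt(49 + 2) = sqrt(51))
W(-194, 166) - 1*22063 = sqrt(51) - 1*22063 = sqrt(51) - 22063 = -22063 + sqrt(51)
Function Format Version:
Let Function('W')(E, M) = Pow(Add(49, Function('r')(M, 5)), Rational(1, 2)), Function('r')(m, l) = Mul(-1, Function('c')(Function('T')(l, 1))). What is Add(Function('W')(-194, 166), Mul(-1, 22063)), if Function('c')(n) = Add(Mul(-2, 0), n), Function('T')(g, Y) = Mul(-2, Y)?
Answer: Add(-22063, Pow(51, Rational(1, 2))) ≈ -22056.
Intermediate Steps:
Function('c')(n) = n (Function('c')(n) = Add(0, n) = n)
Function('r')(m, l) = 2 (Function('r')(m, l) = Mul(-1, Mul(-2, 1)) = Mul(-1, -2) = 2)
Function('W')(E, M) = Pow(51, Rational(1, 2)) (Function('W')(E, M) = Pow(Add(49, 2), Rational(1, 2)) = Pow(51, Rational(1, 2)))
Add(Function('W')(-194, 166), Mul(-1, 22063)) = Add(Pow(51, Rational(1, 2)), Mul(-1, 22063)) = Add(Pow(51, Rational(1, 2)), -22063) = Add(-22063, Pow(51, Rational(1, 2)))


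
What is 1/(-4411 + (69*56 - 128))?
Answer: -1/675 ≈ -0.0014815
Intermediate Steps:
1/(-4411 + (69*56 - 128)) = 1/(-4411 + (3864 - 128)) = 1/(-4411 + 3736) = 1/(-675) = -1/675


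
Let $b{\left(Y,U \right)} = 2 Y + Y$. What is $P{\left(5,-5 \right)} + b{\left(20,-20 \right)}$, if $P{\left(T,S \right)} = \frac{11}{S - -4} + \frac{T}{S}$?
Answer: $48$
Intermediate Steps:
$b{\left(Y,U \right)} = 3 Y$
$P{\left(T,S \right)} = \frac{11}{4 + S} + \frac{T}{S}$ ($P{\left(T,S \right)} = \frac{11}{S + 4} + \frac{T}{S} = \frac{11}{4 + S} + \frac{T}{S}$)
$P{\left(5,-5 \right)} + b{\left(20,-20 \right)} = \frac{4 \cdot 5 + 11 \left(-5\right) - 25}{\left(-5\right) \left(4 - 5\right)} + 3 \cdot 20 = - \frac{20 - 55 - 25}{5 \left(-1\right)} + 60 = \left(- \frac{1}{5}\right) \left(-1\right) \left(-60\right) + 60 = -12 + 60 = 48$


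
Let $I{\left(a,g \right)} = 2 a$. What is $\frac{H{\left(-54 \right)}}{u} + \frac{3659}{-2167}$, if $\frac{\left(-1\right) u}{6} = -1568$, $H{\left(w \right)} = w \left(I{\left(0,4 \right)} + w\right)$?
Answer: $- \frac{2342075}{1698928} \approx -1.3786$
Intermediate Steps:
$H{\left(w \right)} = w^{2}$ ($H{\left(w \right)} = w \left(2 \cdot 0 + w\right) = w \left(0 + w\right) = w w = w^{2}$)
$u = 9408$ ($u = \left(-6\right) \left(-1568\right) = 9408$)
$\frac{H{\left(-54 \right)}}{u} + \frac{3659}{-2167} = \frac{\left(-54\right)^{2}}{9408} + \frac{3659}{-2167} = 2916 \cdot \frac{1}{9408} + 3659 \left(- \frac{1}{2167}\right) = \frac{243}{784} - \frac{3659}{2167} = - \frac{2342075}{1698928}$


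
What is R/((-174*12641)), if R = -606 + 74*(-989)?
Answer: 36896/1099767 ≈ 0.033549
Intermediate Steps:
R = -73792 (R = -606 - 73186 = -73792)
R/((-174*12641)) = -73792/((-174*12641)) = -73792/(-2199534) = -73792*(-1/2199534) = 36896/1099767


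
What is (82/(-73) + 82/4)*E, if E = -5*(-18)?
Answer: 127305/73 ≈ 1743.9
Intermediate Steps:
E = 90
(82/(-73) + 82/4)*E = (82/(-73) + 82/4)*90 = (82*(-1/73) + 82*(1/4))*90 = (-82/73 + 41/2)*90 = (2829/146)*90 = 127305/73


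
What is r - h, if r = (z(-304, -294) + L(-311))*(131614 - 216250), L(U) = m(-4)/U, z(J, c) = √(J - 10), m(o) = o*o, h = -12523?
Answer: 5248829/311 - 84636*I*√314 ≈ 16877.0 - 1.4998e+6*I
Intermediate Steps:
m(o) = o²
z(J, c) = √(-10 + J)
L(U) = 16/U (L(U) = (-4)²/U = 16/U)
r = 1354176/311 - 84636*I*√314 (r = (√(-10 - 304) + 16/(-311))*(131614 - 216250) = (√(-314) + 16*(-1/311))*(-84636) = (I*√314 - 16/311)*(-84636) = (-16/311 + I*√314)*(-84636) = 1354176/311 - 84636*I*√314 ≈ 4354.3 - 1.4998e+6*I)
r - h = (1354176/311 - 84636*I*√314) - 1*(-12523) = (1354176/311 - 84636*I*√314) + 12523 = 5248829/311 - 84636*I*√314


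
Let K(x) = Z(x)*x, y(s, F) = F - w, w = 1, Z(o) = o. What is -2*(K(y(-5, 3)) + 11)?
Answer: -30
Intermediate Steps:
y(s, F) = -1 + F (y(s, F) = F - 1*1 = F - 1 = -1 + F)
K(x) = x² (K(x) = x*x = x²)
-2*(K(y(-5, 3)) + 11) = -2*((-1 + 3)² + 11) = -2*(2² + 11) = -2*(4 + 11) = -2*15 = -30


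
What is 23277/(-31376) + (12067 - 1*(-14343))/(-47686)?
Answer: -969313591/748097968 ≈ -1.2957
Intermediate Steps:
23277/(-31376) + (12067 - 1*(-14343))/(-47686) = 23277*(-1/31376) + (12067 + 14343)*(-1/47686) = -23277/31376 + 26410*(-1/47686) = -23277/31376 - 13205/23843 = -969313591/748097968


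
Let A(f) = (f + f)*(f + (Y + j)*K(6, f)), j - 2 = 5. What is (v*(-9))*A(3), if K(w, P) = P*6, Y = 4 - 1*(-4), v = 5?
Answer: -73710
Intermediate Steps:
j = 7 (j = 2 + 5 = 7)
Y = 8 (Y = 4 + 4 = 8)
K(w, P) = 6*P
A(f) = 182*f² (A(f) = (f + f)*(f + (8 + 7)*(6*f)) = (2*f)*(f + 15*(6*f)) = (2*f)*(f + 90*f) = (2*f)*(91*f) = 182*f²)
(v*(-9))*A(3) = (5*(-9))*(182*3²) = -8190*9 = -45*1638 = -73710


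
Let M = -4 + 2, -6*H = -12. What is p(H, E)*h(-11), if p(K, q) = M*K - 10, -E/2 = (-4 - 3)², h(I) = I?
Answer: 154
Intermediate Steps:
H = 2 (H = -⅙*(-12) = 2)
M = -2
E = -98 (E = -2*(-4 - 3)² = -2*(-7)² = -2*49 = -98)
p(K, q) = -10 - 2*K (p(K, q) = -2*K - 10 = -10 - 2*K)
p(H, E)*h(-11) = (-10 - 2*2)*(-11) = (-10 - 4)*(-11) = -14*(-11) = 154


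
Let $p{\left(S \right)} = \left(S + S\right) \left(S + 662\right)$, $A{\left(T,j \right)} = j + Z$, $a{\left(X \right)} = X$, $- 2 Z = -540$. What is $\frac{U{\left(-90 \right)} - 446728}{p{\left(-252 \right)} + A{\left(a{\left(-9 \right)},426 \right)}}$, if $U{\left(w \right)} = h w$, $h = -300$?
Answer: $\frac{52466}{25743} \approx 2.0381$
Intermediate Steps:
$Z = 270$ ($Z = \left(- \frac{1}{2}\right) \left(-540\right) = 270$)
$A{\left(T,j \right)} = 270 + j$ ($A{\left(T,j \right)} = j + 270 = 270 + j$)
$p{\left(S \right)} = 2 S \left(662 + S\right)$
$U{\left(w \right)} = - 300 w$
$\frac{U{\left(-90 \right)} - 446728}{p{\left(-252 \right)} + A{\left(a{\left(-9 \right)},426 \right)}} = \frac{\left(-300\right) \left(-90\right) - 446728}{2 \left(-252\right) \left(662 - 252\right) + \left(270 + 426\right)} = \frac{27000 - 446728}{2 \left(-252\right) 410 + 696} = - \frac{419728}{-206640 + 696} = - \frac{419728}{-205944} = \left(-419728\right) \left(- \frac{1}{205944}\right) = \frac{52466}{25743}$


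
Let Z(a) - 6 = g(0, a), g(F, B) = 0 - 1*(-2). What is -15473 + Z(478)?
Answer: -15465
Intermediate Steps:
g(F, B) = 2 (g(F, B) = 0 + 2 = 2)
Z(a) = 8 (Z(a) = 6 + 2 = 8)
-15473 + Z(478) = -15473 + 8 = -15465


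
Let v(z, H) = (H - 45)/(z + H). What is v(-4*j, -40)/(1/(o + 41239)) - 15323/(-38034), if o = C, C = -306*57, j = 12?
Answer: 38467215877/1673496 ≈ 22986.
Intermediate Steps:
C = -17442
o = -17442
v(z, H) = (-45 + H)/(H + z)
v(-4*j, -40)/(1/(o + 41239)) - 15323/(-38034) = ((-45 - 40)/(-40 - 4*12))/(1/(-17442 + 41239)) - 15323/(-38034) = (-85/(-40 - 48))/(1/23797) - 15323*(-1/38034) = (-85/(-88))/(1/23797) + 15323/38034 = -1/88*(-85)*23797 + 15323/38034 = (85/88)*23797 + 15323/38034 = 2022745/88 + 15323/38034 = 38467215877/1673496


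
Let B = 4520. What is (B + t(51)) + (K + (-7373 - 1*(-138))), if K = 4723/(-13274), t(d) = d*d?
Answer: -1517959/13274 ≈ -114.36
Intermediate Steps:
t(d) = d²
K = -4723/13274 (K = 4723*(-1/13274) = -4723/13274 ≈ -0.35581)
(B + t(51)) + (K + (-7373 - 1*(-138))) = (4520 + 51²) + (-4723/13274 + (-7373 - 1*(-138))) = (4520 + 2601) + (-4723/13274 + (-7373 + 138)) = 7121 + (-4723/13274 - 7235) = 7121 - 96042113/13274 = -1517959/13274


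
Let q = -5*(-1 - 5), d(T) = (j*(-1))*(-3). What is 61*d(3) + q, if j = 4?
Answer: 762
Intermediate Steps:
d(T) = 12 (d(T) = (4*(-1))*(-3) = -4*(-3) = 12)
q = 30 (q = -5*(-6) = 30)
61*d(3) + q = 61*12 + 30 = 732 + 30 = 762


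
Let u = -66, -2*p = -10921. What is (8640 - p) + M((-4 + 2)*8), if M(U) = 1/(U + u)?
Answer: 130359/41 ≈ 3179.5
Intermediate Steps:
p = 10921/2 (p = -1/2*(-10921) = 10921/2 ≈ 5460.5)
M(U) = 1/(-66 + U) (M(U) = 1/(U - 66) = 1/(-66 + U))
(8640 - p) + M((-4 + 2)*8) = (8640 - 1*10921/2) + 1/(-66 + (-4 + 2)*8) = (8640 - 10921/2) + 1/(-66 - 2*8) = 6359/2 + 1/(-66 - 16) = 6359/2 + 1/(-82) = 6359/2 - 1/82 = 130359/41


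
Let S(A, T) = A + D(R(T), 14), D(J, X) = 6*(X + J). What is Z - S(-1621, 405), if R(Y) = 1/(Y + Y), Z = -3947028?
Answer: -532641286/135 ≈ -3.9455e+6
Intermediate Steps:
R(Y) = 1/(2*Y)
D(J, X) = 6*J + 6*X (D(J, X) = 6*(J + X) = 6*J + 6*X)
S(A, T) = 84 + A + 3/T (S(A, T) = A + (6*(1/(2*T)) + 6*14) = A + (3/T + 84) = A + (84 + 3/T) = 84 + A + 3/T)
Z - S(-1621, 405) = -3947028 - (84 - 1621 + 3/405) = -3947028 - (84 - 1621 + 3*(1/405)) = -3947028 - (84 - 1621 + 1/135) = -3947028 - 1*(-207494/135) = -3947028 + 207494/135 = -532641286/135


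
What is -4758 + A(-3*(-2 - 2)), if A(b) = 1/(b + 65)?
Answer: -366365/77 ≈ -4758.0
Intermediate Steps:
A(b) = 1/(65 + b)
-4758 + A(-3*(-2 - 2)) = -4758 + 1/(65 - 3*(-2 - 2)) = -4758 + 1/(65 - 3*(-4)) = -4758 + 1/(65 + 12) = -4758 + 1/77 = -366365/77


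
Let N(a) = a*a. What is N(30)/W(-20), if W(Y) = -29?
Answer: -900/29 ≈ -31.034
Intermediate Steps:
N(a) = a²
N(30)/W(-20) = 30²/(-29) = 900*(-1/29) = -900/29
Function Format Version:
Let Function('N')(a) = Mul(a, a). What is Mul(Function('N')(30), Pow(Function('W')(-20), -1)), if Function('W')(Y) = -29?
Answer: Rational(-900, 29) ≈ -31.034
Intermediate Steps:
Function('N')(a) = Pow(a, 2)
Mul(Function('N')(30), Pow(Function('W')(-20), -1)) = Mul(Pow(30, 2), Pow(-29, -1)) = Mul(900, Rational(-1, 29)) = Rational(-900, 29)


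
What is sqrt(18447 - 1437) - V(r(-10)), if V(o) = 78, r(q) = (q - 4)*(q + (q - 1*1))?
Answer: -78 + 9*sqrt(210) ≈ 52.422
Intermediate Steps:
r(q) = (-1 + 2*q)*(-4 + q) (r(q) = (-4 + q)*(q + (q - 1)) = (-4 + q)*(q + (-1 + q)) = (-4 + q)*(-1 + 2*q) = (-1 + 2*q)*(-4 + q))
sqrt(18447 - 1437) - V(r(-10)) = sqrt(18447 - 1437) - 1*78 = sqrt(17010) - 78 = 9*sqrt(210) - 78 = -78 + 9*sqrt(210)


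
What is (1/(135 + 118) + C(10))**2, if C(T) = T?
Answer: 6405961/64009 ≈ 100.08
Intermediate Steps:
(1/(135 + 118) + C(10))**2 = (1/(135 + 118) + 10)**2 = (1/253 + 10)**2 = (2531/253)**2 = 6405961/64009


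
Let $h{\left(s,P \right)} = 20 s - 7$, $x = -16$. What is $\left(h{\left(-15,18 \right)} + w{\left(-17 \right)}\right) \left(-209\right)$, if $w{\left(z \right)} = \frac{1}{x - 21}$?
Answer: $\frac{2374240}{37} \approx 64169.0$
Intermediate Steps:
$w{\left(z \right)} = - \frac{1}{37}$ ($w{\left(z \right)} = \frac{1}{-16 - 21} = \frac{1}{-37} = - \frac{1}{37}$)
$h{\left(s,P \right)} = -7 + 20 s$
$\left(h{\left(-15,18 \right)} + w{\left(-17 \right)}\right) \left(-209\right) = \left(\left(-7 + 20 \left(-15\right)\right) - \frac{1}{37}\right) \left(-209\right) = \left(\left(-7 - 300\right) - \frac{1}{37}\right) \left(-209\right) = \left(-307 - \frac{1}{37}\right) \left(-209\right) = \left(- \frac{11360}{37}\right) \left(-209\right) = \frac{2374240}{37}$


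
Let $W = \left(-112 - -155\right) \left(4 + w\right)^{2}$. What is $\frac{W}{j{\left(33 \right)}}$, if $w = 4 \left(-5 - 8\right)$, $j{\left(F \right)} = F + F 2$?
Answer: $\frac{11008}{11} \approx 1000.7$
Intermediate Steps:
$j{\left(F \right)} = 3 F$ ($j{\left(F \right)} = F + 2 F = 3 F$)
$w = -52$ ($w = 4 \left(-5 - 8\right) = 4 \left(-13\right) = -52$)
$W = 99072$ ($W = \left(-112 - -155\right) \left(4 - 52\right)^{2} = \left(-112 + 155\right) \left(-48\right)^{2} = 43 \cdot 2304 = 99072$)
$\frac{W}{j{\left(33 \right)}} = \frac{99072}{3 \cdot 33} = \frac{99072}{99} = 99072 \cdot \frac{1}{99} = \frac{11008}{11}$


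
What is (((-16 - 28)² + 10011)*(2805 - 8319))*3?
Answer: -197627274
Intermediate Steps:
(((-16 - 28)² + 10011)*(2805 - 8319))*3 = (((-44)² + 10011)*(-5514))*3 = ((1936 + 10011)*(-5514))*3 = (11947*(-5514))*3 = -65875758*3 = -197627274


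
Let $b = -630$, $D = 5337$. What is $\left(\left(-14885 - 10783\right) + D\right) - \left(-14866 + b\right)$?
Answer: $-4835$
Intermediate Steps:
$\left(\left(-14885 - 10783\right) + D\right) - \left(-14866 + b\right) = \left(\left(-14885 - 10783\right) + 5337\right) + \left(14866 - -630\right) = \left(-25668 + 5337\right) + \left(14866 + 630\right) = -20331 + 15496 = -4835$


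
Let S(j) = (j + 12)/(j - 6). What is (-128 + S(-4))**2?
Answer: 414736/25 ≈ 16589.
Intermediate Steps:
S(j) = (12 + j)/(-6 + j)
(-128 + S(-4))**2 = (-128 + (12 - 4)/(-6 - 4))**2 = (-128 + 8/(-10))**2 = (-128 - 1/10*8)**2 = (-128 - 4/5)**2 = (-644/5)**2 = 414736/25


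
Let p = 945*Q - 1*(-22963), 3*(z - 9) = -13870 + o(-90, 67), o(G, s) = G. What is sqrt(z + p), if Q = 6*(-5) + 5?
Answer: I*sqrt(47757)/3 ≈ 72.845*I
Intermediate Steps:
Q = -25 (Q = -30 + 5 = -25)
z = -13933/3 (z = 9 + (-13870 - 90)/3 = 9 + (1/3)*(-13960) = 9 - 13960/3 = -13933/3 ≈ -4644.3)
p = -662 (p = 945*(-25) - 1*(-22963) = -23625 + 22963 = -662)
sqrt(z + p) = sqrt(-13933/3 - 662) = sqrt(-15919/3) = I*sqrt(47757)/3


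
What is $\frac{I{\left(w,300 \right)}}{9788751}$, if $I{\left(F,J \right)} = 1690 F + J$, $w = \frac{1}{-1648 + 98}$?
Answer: $\frac{46331}{1517256405} \approx 3.0536 \cdot 10^{-5}$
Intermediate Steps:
$w = - \frac{1}{1550}$ ($w = \frac{1}{-1550} = - \frac{1}{1550} \approx -0.00064516$)
$I{\left(F,J \right)} = J + 1690 F$
$\frac{I{\left(w,300 \right)}}{9788751} = \frac{300 + 1690 \left(- \frac{1}{1550}\right)}{9788751} = \left(300 - \frac{169}{155}\right) \frac{1}{9788751} = \frac{46331}{155} \cdot \frac{1}{9788751} = \frac{46331}{1517256405}$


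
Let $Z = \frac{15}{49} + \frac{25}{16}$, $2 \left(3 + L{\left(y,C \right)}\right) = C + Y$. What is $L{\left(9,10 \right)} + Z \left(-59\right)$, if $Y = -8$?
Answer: $- \frac{88003}{784} \approx -112.25$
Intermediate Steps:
$L{\left(y,C \right)} = -7 + \frac{C}{2}$ ($L{\left(y,C \right)} = -3 + \frac{C - 8}{2} = -3 + \frac{-8 + C}{2} = -3 + \left(-4 + \frac{C}{2}\right) = -7 + \frac{C}{2}$)
$Z = \frac{1465}{784}$ ($Z = 15 \cdot \frac{1}{49} + 25 \cdot \frac{1}{16} = \frac{15}{49} + \frac{25}{16} = \frac{1465}{784} \approx 1.8686$)
$L{\left(9,10 \right)} + Z \left(-59\right) = \left(-7 + \frac{1}{2} \cdot 10\right) + \frac{1465}{784} \left(-59\right) = \left(-7 + 5\right) - \frac{86435}{784} = -2 - \frac{86435}{784} = - \frac{88003}{784}$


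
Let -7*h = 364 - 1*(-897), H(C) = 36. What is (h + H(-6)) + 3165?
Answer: 21146/7 ≈ 3020.9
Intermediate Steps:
h = -1261/7 (h = -(364 - 1*(-897))/7 = -(364 + 897)/7 = -⅐*1261 = -1261/7 ≈ -180.14)
(h + H(-6)) + 3165 = (-1261/7 + 36) + 3165 = -1009/7 + 3165 = 21146/7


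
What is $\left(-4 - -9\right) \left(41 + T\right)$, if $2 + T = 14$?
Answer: $265$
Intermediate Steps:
$T = 12$ ($T = -2 + 14 = 12$)
$\left(-4 - -9\right) \left(41 + T\right) = \left(-4 - -9\right) \left(41 + 12\right) = \left(-4 + 9\right) 53 = 5 \cdot 53 = 265$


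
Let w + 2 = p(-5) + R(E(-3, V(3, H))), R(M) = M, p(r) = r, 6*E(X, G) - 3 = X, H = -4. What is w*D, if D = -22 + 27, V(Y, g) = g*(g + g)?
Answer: -35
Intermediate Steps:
V(Y, g) = 2*g**2 (V(Y, g) = g*(2*g) = 2*g**2)
E(X, G) = 1/2 + X/6
D = 5
w = -7 (w = -2 + (-5 + (1/2 + (1/6)*(-3))) = -2 + (-5 + (1/2 - 1/2)) = -2 + (-5 + 0) = -2 - 5 = -7)
w*D = -7*5 = -35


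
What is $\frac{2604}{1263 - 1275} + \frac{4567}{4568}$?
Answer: $- \frac{986689}{4568} \approx -216.0$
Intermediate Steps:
$\frac{2604}{1263 - 1275} + \frac{4567}{4568} = \frac{2604}{1263 - 1275} + 4567 \cdot \frac{1}{4568} = \frac{2604}{-12} + \frac{4567}{4568} = 2604 \left(- \frac{1}{12}\right) + \frac{4567}{4568} = -217 + \frac{4567}{4568} = - \frac{986689}{4568}$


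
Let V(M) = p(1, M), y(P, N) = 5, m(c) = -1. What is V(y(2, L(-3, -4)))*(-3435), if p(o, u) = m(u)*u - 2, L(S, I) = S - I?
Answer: 24045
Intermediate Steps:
p(o, u) = -2 - u (p(o, u) = -u - 2 = -2 - u)
V(M) = -2 - M
V(y(2, L(-3, -4)))*(-3435) = (-2 - 1*5)*(-3435) = (-2 - 5)*(-3435) = -7*(-3435) = 24045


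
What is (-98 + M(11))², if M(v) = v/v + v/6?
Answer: 326041/36 ≈ 9056.7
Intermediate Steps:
M(v) = 1 + v/6 (M(v) = 1 + v*(⅙) = 1 + v/6)
(-98 + M(11))² = (-98 + (1 + (⅙)*11))² = (-98 + (1 + 11/6))² = (-98 + 17/6)² = (-571/6)² = 326041/36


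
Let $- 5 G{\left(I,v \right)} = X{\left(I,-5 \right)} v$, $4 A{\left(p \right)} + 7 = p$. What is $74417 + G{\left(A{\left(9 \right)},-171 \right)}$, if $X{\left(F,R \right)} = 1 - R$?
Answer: $\frac{373111}{5} \approx 74622.0$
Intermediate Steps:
$A{\left(p \right)} = - \frac{7}{4} + \frac{p}{4}$
$G{\left(I,v \right)} = - \frac{6 v}{5}$ ($G{\left(I,v \right)} = - \frac{\left(1 - -5\right) v}{5} = - \frac{\left(1 + 5\right) v}{5} = - \frac{6 v}{5}$)
$74417 + G{\left(A{\left(9 \right)},-171 \right)} = 74417 - - \frac{1026}{5} = 74417 + \frac{1026}{5} = \frac{373111}{5}$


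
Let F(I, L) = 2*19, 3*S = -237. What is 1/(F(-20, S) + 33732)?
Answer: 1/33770 ≈ 2.9612e-5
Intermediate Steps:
S = -79 (S = (1/3)*(-237) = -79)
F(I, L) = 38
1/(F(-20, S) + 33732) = 1/(38 + 33732) = 1/33770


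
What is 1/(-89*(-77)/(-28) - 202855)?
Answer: -4/812399 ≈ -4.9237e-6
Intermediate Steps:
1/(-89*(-77)/(-28) - 202855) = 1/(6853*(-1/28) - 202855) = 1/(-979/4 - 202855) = 1/(-812399/4) = -4/812399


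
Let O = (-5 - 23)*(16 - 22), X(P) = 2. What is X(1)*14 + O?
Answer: 196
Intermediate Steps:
O = 168 (O = -28*(-6) = 168)
X(1)*14 + O = 2*14 + 168 = 28 + 168 = 196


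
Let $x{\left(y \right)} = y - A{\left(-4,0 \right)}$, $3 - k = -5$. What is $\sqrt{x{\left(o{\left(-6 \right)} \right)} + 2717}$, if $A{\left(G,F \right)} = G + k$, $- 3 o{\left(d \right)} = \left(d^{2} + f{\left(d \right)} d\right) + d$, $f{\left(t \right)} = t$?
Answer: $3 \sqrt{299} \approx 51.875$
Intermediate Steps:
$k = 8$ ($k = 3 - -5 = 3 + 5 = 8$)
$o{\left(d \right)} = - \frac{2 d^{2}}{3} - \frac{d}{3}$ ($o{\left(d \right)} = - \frac{\left(d^{2} + d d\right) + d}{3} = - \frac{\left(d^{2} + d^{2}\right) + d}{3} = - \frac{2 d^{2} + d}{3} = - \frac{d + 2 d^{2}}{3} = - \frac{2 d^{2}}{3} - \frac{d}{3}$)
$A{\left(G,F \right)} = 8 + G$ ($A{\left(G,F \right)} = G + 8 = 8 + G$)
$x{\left(y \right)} = -4 + y$ ($x{\left(y \right)} = y - \left(8 - 4\right) = y - 4 = -4 + y$)
$\sqrt{x{\left(o{\left(-6 \right)} \right)} + 2717} = \sqrt{\left(-4 - - 2 \left(1 + 2 \left(-6\right)\right)\right) + 2717} = \sqrt{\left(-4 - - 2 \left(1 - 12\right)\right) + 2717} = \sqrt{\left(-4 - \left(-2\right) \left(-11\right)\right) + 2717} = \sqrt{\left(-4 - 22\right) + 2717} = \sqrt{-26 + 2717} = \sqrt{2691} = 3 \sqrt{299}$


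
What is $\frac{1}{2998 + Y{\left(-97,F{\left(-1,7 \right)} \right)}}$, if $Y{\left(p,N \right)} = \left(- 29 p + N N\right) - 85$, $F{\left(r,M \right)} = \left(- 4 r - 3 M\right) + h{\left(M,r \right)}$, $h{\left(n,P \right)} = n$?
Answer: $\frac{1}{5826} \approx 0.00017164$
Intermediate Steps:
$F{\left(r,M \right)} = - 4 r - 2 M$ ($F{\left(r,M \right)} = \left(- 4 r - 3 M\right) + M = - 4 r - 2 M$)
$Y{\left(p,N \right)} = -85 + N^{2} - 29 p$ ($Y{\left(p,N \right)} = \left(- 29 p + N^{2}\right) - 85 = \left(N^{2} - 29 p\right) - 85 = -85 + N^{2} - 29 p$)
$\frac{1}{2998 + Y{\left(-97,F{\left(-1,7 \right)} \right)}} = \frac{1}{2998 - \left(-2728 - \left(\left(-4\right) \left(-1\right) - 14\right)^{2}\right)} = \frac{1}{2998 + \left(-85 + \left(4 - 14\right)^{2} + 2813\right)} = \frac{1}{2998 + \left(-85 + \left(-10\right)^{2} + 2813\right)} = \frac{1}{2998 + \left(-85 + 100 + 2813\right)} = \frac{1}{2998 + 2828} = \frac{1}{5826}$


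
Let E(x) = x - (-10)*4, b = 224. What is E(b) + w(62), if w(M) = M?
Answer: 326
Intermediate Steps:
E(x) = 40 + x (E(x) = x - 1*(-40) = x + 40 = 40 + x)
E(b) + w(62) = (40 + 224) + 62 = 264 + 62 = 326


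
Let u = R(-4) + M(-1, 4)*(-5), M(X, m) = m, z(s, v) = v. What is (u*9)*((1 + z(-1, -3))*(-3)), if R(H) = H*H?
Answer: -216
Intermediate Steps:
R(H) = H²
u = -4 (u = (-4)² + 4*(-5) = 16 - 20 = -4)
(u*9)*((1 + z(-1, -3))*(-3)) = (-4*9)*((1 - 3)*(-3)) = -(-72)*(-3) = -36*6 = -216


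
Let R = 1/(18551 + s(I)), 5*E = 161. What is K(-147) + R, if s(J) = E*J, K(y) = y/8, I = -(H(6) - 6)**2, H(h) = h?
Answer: -2726989/148408 ≈ -18.375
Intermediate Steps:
E = 161/5 (E = (1/5)*161 = 161/5 ≈ 32.200)
I = 0 (I = -(6 - 6)**2 = -1*0**2 = -1*0 = 0)
K(y) = y/8 (K(y) = y*(1/8) = y/8)
s(J) = 161*J/5
R = 1/18551 (R = 1/(18551 + (161/5)*0) = 1/(18551 + 0) = 1/18551 ≈ 5.3905e-5)
K(-147) + R = (1/8)*(-147) + 1/18551 = -147/8 + 1/18551 = -2726989/148408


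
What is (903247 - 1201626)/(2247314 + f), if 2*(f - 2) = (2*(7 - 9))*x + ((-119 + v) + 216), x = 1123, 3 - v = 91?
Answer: -596758/4490149 ≈ -0.13290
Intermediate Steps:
v = -88 (v = 3 - 1*91 = 3 - 91 = -88)
f = -4479/2 (f = 2 + ((2*(7 - 9))*1123 + ((-119 - 88) + 216))/2 = 2 + ((2*(-2))*1123 + (-207 + 216))/2 = 2 + (-4*1123 + 9)/2 = 2 + (-4492 + 9)/2 = 2 + (1/2)*(-4483) = 2 - 4483/2 = -4479/2 ≈ -2239.5)
(903247 - 1201626)/(2247314 + f) = (903247 - 1201626)/(2247314 - 4479/2) = -298379/4490149/2 = -298379*2/4490149 = -596758/4490149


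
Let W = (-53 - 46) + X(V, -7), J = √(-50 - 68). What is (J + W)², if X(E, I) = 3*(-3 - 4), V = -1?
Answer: (120 - I*√118)² ≈ 14282.0 - 2607.1*I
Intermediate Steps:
X(E, I) = -21 (X(E, I) = 3*(-7) = -21)
J = I*√118 (J = √(-118) = I*√118 ≈ 10.863*I)
W = -120 (W = (-53 - 46) - 21 = -99 - 21 = -120)
(J + W)² = (I*√118 - 120)² = (-120 + I*√118)²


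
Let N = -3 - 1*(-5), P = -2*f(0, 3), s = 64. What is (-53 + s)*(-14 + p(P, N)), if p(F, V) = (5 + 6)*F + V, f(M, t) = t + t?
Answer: -1584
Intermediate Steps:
f(M, t) = 2*t
P = -12 (P = -4*3 = -2*6 = -12)
N = 2 (N = -3 + 5 = 2)
p(F, V) = V + 11*F (p(F, V) = 11*F + V = V + 11*F)
(-53 + s)*(-14 + p(P, N)) = (-53 + 64)*(-14 + (2 + 11*(-12))) = 11*(-14 + (2 - 132)) = 11*(-14 - 130) = 11*(-144) = -1584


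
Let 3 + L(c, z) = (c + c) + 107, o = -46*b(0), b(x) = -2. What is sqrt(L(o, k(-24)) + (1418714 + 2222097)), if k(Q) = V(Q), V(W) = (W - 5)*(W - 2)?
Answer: sqrt(3641099) ≈ 1908.2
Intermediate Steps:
o = 92 (o = -46*(-2) = 92)
V(W) = (-5 + W)*(-2 + W)
k(Q) = 10 + Q**2 - 7*Q
L(c, z) = 104 + 2*c (L(c, z) = -3 + ((c + c) + 107) = -3 + (2*c + 107) = -3 + (107 + 2*c) = 104 + 2*c)
sqrt(L(o, k(-24)) + (1418714 + 2222097)) = sqrt((104 + 2*92) + (1418714 + 2222097)) = sqrt((104 + 184) + 3640811) = sqrt(288 + 3640811) = sqrt(3641099)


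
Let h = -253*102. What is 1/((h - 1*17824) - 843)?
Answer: -1/44473 ≈ -2.2486e-5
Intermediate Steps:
h = -25806
1/((h - 1*17824) - 843) = 1/((-25806 - 1*17824) - 843) = 1/((-25806 - 17824) - 843) = 1/(-43630 - 843) = 1/(-44473) = -1/44473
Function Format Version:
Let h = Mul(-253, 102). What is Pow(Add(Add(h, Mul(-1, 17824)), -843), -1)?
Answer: Rational(-1, 44473) ≈ -2.2486e-5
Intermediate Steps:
h = -25806
Pow(Add(Add(h, Mul(-1, 17824)), -843), -1) = Pow(Add(Add(-25806, Mul(-1, 17824)), -843), -1) = Pow(Add(Add(-25806, -17824), -843), -1) = Pow(Add(-43630, -843), -1) = Pow(-44473, -1) = Rational(-1, 44473)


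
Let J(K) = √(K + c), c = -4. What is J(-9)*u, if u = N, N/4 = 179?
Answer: 716*I*√13 ≈ 2581.6*I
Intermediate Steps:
N = 716 (N = 4*179 = 716)
J(K) = √(-4 + K) (J(K) = √(K - 4) = √(-4 + K))
u = 716
J(-9)*u = √(-4 - 9)*716 = √(-13)*716 = (I*√13)*716 = 716*I*√13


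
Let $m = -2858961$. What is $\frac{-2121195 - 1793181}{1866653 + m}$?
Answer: $\frac{978594}{248077} \approx 3.9447$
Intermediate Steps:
$\frac{-2121195 - 1793181}{1866653 + m} = \frac{-2121195 - 1793181}{1866653 - 2858961} = - \frac{3914376}{-992308} = \left(-3914376\right) \left(- \frac{1}{992308}\right) = \frac{978594}{248077}$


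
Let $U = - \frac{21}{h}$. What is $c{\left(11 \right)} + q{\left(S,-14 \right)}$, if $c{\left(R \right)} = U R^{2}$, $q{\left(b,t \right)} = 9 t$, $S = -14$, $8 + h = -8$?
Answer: $\frac{525}{16} \approx 32.813$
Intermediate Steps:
$h = -16$ ($h = -8 - 8 = -16$)
$U = \frac{21}{16}$ ($U = - \frac{21}{-16} = \left(-21\right) \left(- \frac{1}{16}\right) = \frac{21}{16} \approx 1.3125$)
$c{\left(R \right)} = \frac{21 R^{2}}{16}$
$c{\left(11 \right)} + q{\left(S,-14 \right)} = \frac{21 \cdot 11^{2}}{16} + 9 \left(-14\right) = \frac{21}{16} \cdot 121 - 126 = \frac{2541}{16} - 126 = \frac{525}{16}$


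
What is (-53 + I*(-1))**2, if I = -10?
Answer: 1849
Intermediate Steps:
(-53 + I*(-1))**2 = (-53 - 10*(-1))**2 = (-53 + 10)**2 = (-43)**2 = 1849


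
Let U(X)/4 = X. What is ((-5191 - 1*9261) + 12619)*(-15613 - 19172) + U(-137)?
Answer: 63760357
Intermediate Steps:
U(X) = 4*X
((-5191 - 1*9261) + 12619)*(-15613 - 19172) + U(-137) = ((-5191 - 1*9261) + 12619)*(-15613 - 19172) + 4*(-137) = ((-5191 - 9261) + 12619)*(-34785) - 548 = (-14452 + 12619)*(-34785) - 548 = -1833*(-34785) - 548 = 63760905 - 548 = 63760357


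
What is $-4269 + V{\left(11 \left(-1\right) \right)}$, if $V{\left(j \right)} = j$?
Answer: $-4280$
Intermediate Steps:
$-4269 + V{\left(11 \left(-1\right) \right)} = -4269 + 11 \left(-1\right) = -4269 - 11 = -4280$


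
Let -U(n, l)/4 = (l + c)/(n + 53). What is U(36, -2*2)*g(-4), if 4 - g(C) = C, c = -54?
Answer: 1856/89 ≈ 20.854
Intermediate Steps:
g(C) = 4 - C
U(n, l) = -4*(-54 + l)/(53 + n) (U(n, l) = -4*(l - 54)/(n + 53) = -4*(-54 + l)/(53 + n))
U(36, -2*2)*g(-4) = (4*(54 - (-2)*2)/(53 + 36))*(4 - 1*(-4)) = (4*(54 - 1*(-4))/89)*(4 + 4) = (4*(1/89)*(54 + 4))*8 = (4*(1/89)*58)*8 = (232/89)*8 = 1856/89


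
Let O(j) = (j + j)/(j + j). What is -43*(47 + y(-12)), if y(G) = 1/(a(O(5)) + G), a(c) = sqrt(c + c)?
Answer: -143233/71 + 43*sqrt(2)/142 ≈ -2016.9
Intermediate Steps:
O(j) = 1 (O(j) = (2*j)/((2*j)) = (2*j)*(1/(2*j)) = 1)
a(c) = sqrt(2)*sqrt(c) (a(c) = sqrt(2*c) = sqrt(2)*sqrt(c))
y(G) = 1/(G + sqrt(2)) (y(G) = 1/(sqrt(2)*sqrt(1) + G) = 1/(sqrt(2)*1 + G) = 1/(sqrt(2) + G) = 1/(G + sqrt(2)))
-43*(47 + y(-12)) = -43*(47 + 1/(-12 + sqrt(2))) = -2021 - 43/(-12 + sqrt(2))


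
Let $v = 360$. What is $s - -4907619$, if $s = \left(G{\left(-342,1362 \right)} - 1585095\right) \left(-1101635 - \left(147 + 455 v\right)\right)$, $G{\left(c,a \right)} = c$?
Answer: $2006505436953$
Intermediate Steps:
$s = 2006500529334$ ($s = \left(-342 - 1585095\right) \left(-1101635 - 163947\right) = - 1585437 \left(-1101635 - 163947\right) = \left(-1585437\right) \left(-1265582\right) = 2006500529334$)
$s - -4907619 = 2006500529334 - -4907619 = 2006500529334 + 4907619 = 2006505436953$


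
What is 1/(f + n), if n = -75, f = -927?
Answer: -1/1002 ≈ -0.00099800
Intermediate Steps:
1/(f + n) = 1/(-927 - 75) = 1/(-1002) = -1/1002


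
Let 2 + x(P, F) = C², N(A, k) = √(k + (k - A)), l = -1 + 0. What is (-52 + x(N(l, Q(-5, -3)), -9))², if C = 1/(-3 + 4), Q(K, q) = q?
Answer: 2809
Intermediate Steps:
l = -1
C = 1 (C = 1/1 = 1)
N(A, k) = √(-A + 2*k)
x(P, F) = -1 (x(P, F) = -2 + 1² = -2 + 1 = -1)
(-52 + x(N(l, Q(-5, -3)), -9))² = (-52 - 1)² = (-53)² = 2809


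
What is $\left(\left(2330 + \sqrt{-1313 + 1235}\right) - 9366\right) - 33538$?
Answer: $-40574 + i \sqrt{78} \approx -40574.0 + 8.8318 i$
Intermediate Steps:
$\left(\left(2330 + \sqrt{-1313 + 1235}\right) - 9366\right) - 33538 = \left(\left(2330 + \sqrt{-78}\right) - 9366\right) - 33538 = \left(\left(2330 + i \sqrt{78}\right) - 9366\right) - 33538 = \left(-7036 + i \sqrt{78}\right) - 33538 = -40574 + i \sqrt{78}$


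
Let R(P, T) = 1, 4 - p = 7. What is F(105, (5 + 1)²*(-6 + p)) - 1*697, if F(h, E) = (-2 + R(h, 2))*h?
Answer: -802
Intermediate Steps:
p = -3 (p = 4 - 1*7 = 4 - 7 = -3)
F(h, E) = -h (F(h, E) = (-2 + 1)*h = -h)
F(105, (5 + 1)²*(-6 + p)) - 1*697 = -1*105 - 1*697 = -105 - 697 = -802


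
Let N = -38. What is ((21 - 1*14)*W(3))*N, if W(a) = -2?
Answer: 532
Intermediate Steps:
((21 - 1*14)*W(3))*N = ((21 - 1*14)*(-2))*(-38) = ((21 - 14)*(-2))*(-38) = (7*(-2))*(-38) = -14*(-38) = 532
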